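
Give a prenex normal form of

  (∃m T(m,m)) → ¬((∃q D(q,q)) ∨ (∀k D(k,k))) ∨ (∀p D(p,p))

∀m ∀q ∃k ∀p (¬T(m,m) ∨ ¬D(q,q) ∧ ¬D(k,k) ∨ D(p,p))

Eliminate → and ↔ using ¬ and ∨.
  ¬(∃m T(m,m)) ∨ ¬((∃q D(q,q)) ∨ (∀k D(k,k))) ∨ (∀p D(p,p))
Push ¬ through the quantifiers and connectives to reach negation normal form:
  (∀m ¬T(m,m)) ∨ (∀q ¬D(q,q)) ∧ (∃k ¬D(k,k)) ∨ (∀p D(p,p))
All bound variables are already distinct, so no renaming is needed.
Extract every quantifier outward, since the variables are now distinct and don't occur free across branches:
  ∀m ∀q ∃k ∀p (¬T(m,m) ∨ ¬D(q,q) ∧ ¬D(k,k) ∨ D(p,p))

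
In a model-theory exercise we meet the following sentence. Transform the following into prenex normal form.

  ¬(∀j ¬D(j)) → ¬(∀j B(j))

∀j ∃w1 (¬D(j) ∨ ¬B(w1))

Eliminate → and ↔ using ¬ and ∨.
  ¬¬(∀j ¬D(j)) ∨ ¬(∀j B(j))
Push ¬ through the quantifiers and connectives to reach negation normal form:
  (∀j ¬D(j)) ∨ (∃j ¬B(j))
Standardize variables apart so no two quantifiers bind the same name: j↦w1.
  (∀j ¬D(j)) ∨ (∃w1 ¬B(w1))
Finally move all quantifiers to the prefix:
  ∀j ∃w1 (¬D(j) ∨ ¬B(w1))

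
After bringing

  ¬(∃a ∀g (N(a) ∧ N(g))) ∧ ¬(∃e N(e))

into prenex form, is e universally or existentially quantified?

Drive negations inward (¬∀x A ≡ ∃x ¬A, ¬∃x A ≡ ∀x ¬A, De Morgan for ∧/∨):
  (∀a ∃g (¬N(a) ∨ ¬N(g))) ∧ (∀e ¬N(e))
All bound variables are already distinct, so no renaming is needed.
Extract every quantifier outward, since the variables are now distinct and don't occur free across branches:
  ∀a ∃g ∀e ((¬N(a) ∨ ¬N(g)) ∧ ¬N(e))
The quantifier ∃e sits under an odd number of negations, so it flips to ∀e.

universal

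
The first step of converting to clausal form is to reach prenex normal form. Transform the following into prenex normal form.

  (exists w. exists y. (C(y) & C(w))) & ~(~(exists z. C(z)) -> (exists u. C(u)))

exists w. exists y. forall z. forall u. (C(y) & C(w) & ~C(z) & ~C(u))

Rewrite implications/biconditionals: A → B as ¬A ∨ B.
  (exists w. exists y. (C(y) & C(w))) & ~(~~(exists z. C(z)) | (exists u. C(u)))
Move each ¬ inward, flipping quantifiers it crosses:
  (exists w. exists y. (C(y) & C(w))) & (forall z. ~C(z)) & (forall u. ~C(u))
All bound variables are already distinct, so no renaming is needed.
Pull the quantifiers to the front (each side's bound variable is not free in the other side):
  exists w. exists y. forall z. forall u. (C(y) & C(w) & ~C(z) & ~C(u))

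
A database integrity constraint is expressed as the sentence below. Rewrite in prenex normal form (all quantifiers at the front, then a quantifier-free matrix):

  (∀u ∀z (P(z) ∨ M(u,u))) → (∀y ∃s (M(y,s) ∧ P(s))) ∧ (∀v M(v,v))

First replace A → B with ¬A ∨ B.
  ¬(∀u ∀z (P(z) ∨ M(u,u))) ∨ (∀y ∃s (M(y,s) ∧ P(s))) ∧ (∀v M(v,v))
Push ¬ through the quantifiers and connectives to reach negation normal form:
  (∃u ∃z (¬P(z) ∧ ¬M(u,u))) ∨ (∀y ∃s (M(y,s) ∧ P(s))) ∧ (∀v M(v,v))
All bound variables are already distinct, so no renaming is needed.
Pull the quantifiers to the front (each side's bound variable is not free in the other side):
  ∃u ∃z ∀y ∃s ∀v (¬P(z) ∧ ¬M(u,u) ∨ M(y,s) ∧ P(s) ∧ M(v,v))

∃u ∃z ∀y ∃s ∀v (¬P(z) ∧ ¬M(u,u) ∨ M(y,s) ∧ P(s) ∧ M(v,v))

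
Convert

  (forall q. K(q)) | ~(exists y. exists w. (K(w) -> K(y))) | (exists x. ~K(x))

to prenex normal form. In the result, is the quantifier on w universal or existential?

Rewrite implications/biconditionals: A → B as ¬A ∨ B.
  (forall q. K(q)) | ~(exists y. exists w. (~K(w) | K(y))) | (exists x. ~K(x))
Move each ¬ inward, flipping quantifiers it crosses:
  (forall q. K(q)) | (forall y. forall w. (K(w) & ~K(y))) | (exists x. ~K(x))
All bound variables are already distinct, so no renaming is needed.
Pull the quantifiers to the front (each side's bound variable is not free in the other side):
  forall q. forall y. forall w. exists x. (K(q) | K(w) & ~K(y) | ~K(x))
The quantifier exists w sits under an odd number of negations (counting the antecedent side of each →), so it flips to forall w.

universal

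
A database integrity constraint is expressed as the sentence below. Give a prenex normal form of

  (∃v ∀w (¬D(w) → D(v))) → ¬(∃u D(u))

Rewrite implications/biconditionals: A → B as ¬A ∨ B.
  ¬(∃v ∀w (¬¬D(w) ∨ D(v))) ∨ ¬(∃u D(u))
Move each ¬ inward, flipping quantifiers it crosses:
  (∀v ∃w (¬D(w) ∧ ¬D(v))) ∨ (∀u ¬D(u))
Extract every quantifier outward, since the variables are now distinct and don't occur free across branches:
  ∀v ∃w ∀u (¬D(w) ∧ ¬D(v) ∨ ¬D(u))

∀v ∃w ∀u (¬D(w) ∧ ¬D(v) ∨ ¬D(u))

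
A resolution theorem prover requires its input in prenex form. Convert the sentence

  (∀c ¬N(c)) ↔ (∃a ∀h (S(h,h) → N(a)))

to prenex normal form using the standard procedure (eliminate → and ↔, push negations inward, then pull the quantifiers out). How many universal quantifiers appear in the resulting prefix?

3

First replace A → B with ¬A ∨ B; A ↔ B as (¬A ∨ B) ∧ (¬B ∨ A).
  (¬(∀c ¬N(c)) ∨ (∃a ∀h (¬S(h,h) ∨ N(a)))) ∧ (¬(∃a ∀h (¬S(h,h) ∨ N(a))) ∨ (∀c ¬N(c)))
Push ¬ through the quantifiers and connectives to reach negation normal form:
  ((∃c N(c)) ∨ (∃a ∀h (¬S(h,h) ∨ N(a)))) ∧ ((∀a ∃h (S(h,h) ∧ ¬N(a))) ∨ (∀c ¬N(c)))
Standardize variables apart so no two quantifiers bind the same name: a↦q, h↦b, c↦y1.
  ((∃c N(c)) ∨ (∃a ∀h (¬S(h,h) ∨ N(a)))) ∧ ((∀q ∃b (S(b,b) ∧ ¬N(q))) ∨ (∀y1 ¬N(y1)))
Finally move all quantifiers to the prefix:
  ∃c ∃a ∀h ∀q ∃b ∀y1 ((N(c) ∨ ¬S(h,h) ∨ N(a)) ∧ (S(b,b) ∧ ¬N(q) ∨ ¬N(y1)))
The prefix is ∃c ∃a ∀h ∀q ∃b ∀y1: 3 universal, 3 existential.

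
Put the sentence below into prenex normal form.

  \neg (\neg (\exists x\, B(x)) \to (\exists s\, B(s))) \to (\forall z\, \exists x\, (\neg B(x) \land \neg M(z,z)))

\exists x\, \exists s\, \forall z\, \exists u\, (B(x) \lor B(s) \lor \neg B(u) \land \neg M(z,z))

First replace A → B with ¬A ∨ B.
  \neg \neg (\neg \neg (\exists x\, B(x)) \lor (\exists s\, B(s))) \lor (\forall z\, \exists x\, (\neg B(x) \land \neg M(z,z)))
Push ¬ through the quantifiers and connectives to reach negation normal form:
  (\exists x\, B(x)) \lor (\exists s\, B(s)) \lor (\forall z\, \exists x\, (\neg B(x) \land \neg M(z,z)))
Standardize variables apart so no two quantifiers bind the same name: x↦u.
  (\exists x\, B(x)) \lor (\exists s\, B(s)) \lor (\forall z\, \exists u\, (\neg B(u) \land \neg M(z,z)))
Finally move all quantifiers to the prefix:
  \exists x\, \exists s\, \forall z\, \exists u\, (B(x) \lor B(s) \lor \neg B(u) \land \neg M(z,z))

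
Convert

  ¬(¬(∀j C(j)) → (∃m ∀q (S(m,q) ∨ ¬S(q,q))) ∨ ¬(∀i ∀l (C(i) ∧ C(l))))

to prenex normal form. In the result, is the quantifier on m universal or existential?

Rewrite implications/biconditionals: A → B as ¬A ∨ B.
  ¬(¬¬(∀j C(j)) ∨ (∃m ∀q (S(m,q) ∨ ¬S(q,q))) ∨ ¬(∀i ∀l (C(i) ∧ C(l))))
Push ¬ through the quantifiers and connectives to reach negation normal form:
  (∃j ¬C(j)) ∧ (∀m ∃q (¬S(m,q) ∧ S(q,q))) ∧ (∀i ∀l (C(i) ∧ C(l)))
Pull the quantifiers to the front (each side's bound variable is not free in the other side):
  ∃j ∀m ∃q ∀i ∀l (¬C(j) ∧ ¬S(m,q) ∧ S(q,q) ∧ C(i) ∧ C(l))
The quantifier ∃m sits under an odd number of negations (counting the antecedent side of each →), so it flips to ∀m.

universal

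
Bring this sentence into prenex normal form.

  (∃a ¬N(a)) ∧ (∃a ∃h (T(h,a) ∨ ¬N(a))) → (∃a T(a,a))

∀a ∀z1 ∀h ∃p (N(a) ∨ ¬T(h,z1) ∧ N(z1) ∨ T(p,p))

Rewrite implications/biconditionals: A → B as ¬A ∨ B.
  ¬((∃a ¬N(a)) ∧ (∃a ∃h (T(h,a) ∨ ¬N(a)))) ∨ (∃a T(a,a))
Drive negations inward (¬∀x A ≡ ∃x ¬A, ¬∃x A ≡ ∀x ¬A, De Morgan for ∧/∨):
  (∀a N(a)) ∨ (∀a ∀h (¬T(h,a) ∧ N(a))) ∨ (∃a T(a,a))
Standardize variables apart so no two quantifiers bind the same name: a↦z1, a↦p.
  (∀a N(a)) ∨ (∀z1 ∀h (¬T(h,z1) ∧ N(z1))) ∨ (∃p T(p,p))
Pull the quantifiers to the front (each side's bound variable is not free in the other side):
  ∀a ∀z1 ∀h ∃p (N(a) ∨ ¬T(h,z1) ∧ N(z1) ∨ T(p,p))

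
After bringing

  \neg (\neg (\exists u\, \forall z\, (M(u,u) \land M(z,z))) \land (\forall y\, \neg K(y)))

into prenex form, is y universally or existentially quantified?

existential

Drive negations inward (¬∀x A ≡ ∃x ¬A, ¬∃x A ≡ ∀x ¬A, De Morgan for ∧/∨):
  (\exists u\, \forall z\, (M(u,u) \land M(z,z))) \lor (\exists y\, K(y))
Extract every quantifier outward, since the variables are now distinct and don't occur free across branches:
  \exists u\, \forall z\, \exists y\, (M(u,u) \land M(z,z) \lor K(y))
The quantifier \forall y sits under an odd number of negations, so it flips to \exists y.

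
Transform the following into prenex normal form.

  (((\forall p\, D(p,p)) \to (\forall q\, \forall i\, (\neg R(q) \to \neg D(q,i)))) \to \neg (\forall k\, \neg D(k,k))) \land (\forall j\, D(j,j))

Rewrite implications/biconditionals: A → B as ¬A ∨ B.
  (\neg (\neg (\forall p\, D(p,p)) \lor (\forall q\, \forall i\, (\neg \neg R(q) \lor \neg D(q,i)))) \lor \neg (\forall k\, \neg D(k,k))) \land (\forall j\, D(j,j))
Push ¬ through the quantifiers and connectives to reach negation normal form:
  ((\forall p\, D(p,p)) \land (\exists q\, \exists i\, (\neg R(q) \land D(q,i))) \lor (\exists k\, D(k,k))) \land (\forall j\, D(j,j))
All bound variables are already distinct, so no renaming is needed.
Finally move all quantifiers to the prefix:
  \forall p\, \exists q\, \exists i\, \exists k\, \forall j\, ((D(p,p) \land \neg R(q) \land D(q,i) \lor D(k,k)) \land D(j,j))

\forall p\, \exists q\, \exists i\, \exists k\, \forall j\, ((D(p,p) \land \neg R(q) \land D(q,i) \lor D(k,k)) \land D(j,j))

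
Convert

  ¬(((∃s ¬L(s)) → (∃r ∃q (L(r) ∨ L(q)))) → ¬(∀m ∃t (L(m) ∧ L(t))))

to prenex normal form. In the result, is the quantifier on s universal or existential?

Eliminate → and ↔ using ¬ and ∨.
  ¬(¬(¬(∃s ¬L(s)) ∨ (∃r ∃q (L(r) ∨ L(q)))) ∨ ¬(∀m ∃t (L(m) ∧ L(t))))
Move each ¬ inward, flipping quantifiers it crosses:
  ((∀s L(s)) ∨ (∃r ∃q (L(r) ∨ L(q)))) ∧ (∀m ∃t (L(m) ∧ L(t)))
Finally move all quantifiers to the prefix:
  ∀s ∃r ∃q ∀m ∃t ((L(s) ∨ L(r) ∨ L(q)) ∧ L(m) ∧ L(t))
The quantifier ∃s sits under an odd number of negations (counting the antecedent side of each →), so it flips to ∀s.

universal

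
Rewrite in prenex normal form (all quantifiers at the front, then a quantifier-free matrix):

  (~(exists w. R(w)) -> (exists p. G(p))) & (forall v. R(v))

exists w. exists p. forall v. ((R(w) | G(p)) & R(v))

Eliminate → and ↔ using ¬ and ∨.
  (~~(exists w. R(w)) | (exists p. G(p))) & (forall v. R(v))
Move each ¬ inward, flipping quantifiers it crosses:
  ((exists w. R(w)) | (exists p. G(p))) & (forall v. R(v))
Pull the quantifiers to the front (each side's bound variable is not free in the other side):
  exists w. exists p. forall v. ((R(w) | G(p)) & R(v))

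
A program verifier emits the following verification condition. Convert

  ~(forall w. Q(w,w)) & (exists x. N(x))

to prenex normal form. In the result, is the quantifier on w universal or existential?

existential

Drive negations inward (¬∀x A ≡ ∃x ¬A, ¬∃x A ≡ ∀x ¬A, De Morgan for ∧/∨):
  (exists w. ~Q(w,w)) & (exists x. N(x))
All bound variables are already distinct, so no renaming is needed.
Finally move all quantifiers to the prefix:
  exists w. exists x. (~Q(w,w) & N(x))
The quantifier forall w sits under an odd number of negations, so it flips to exists w.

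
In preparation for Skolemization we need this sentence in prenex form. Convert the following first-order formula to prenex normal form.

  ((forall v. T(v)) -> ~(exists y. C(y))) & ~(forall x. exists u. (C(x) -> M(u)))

exists v. forall y. exists x. forall u. ((~T(v) | ~C(y)) & C(x) & ~M(u))

Eliminate → and ↔ using ¬ and ∨.
  (~(forall v. T(v)) | ~(exists y. C(y))) & ~(forall x. exists u. (~C(x) | M(u)))
Push ¬ through the quantifiers and connectives to reach negation normal form:
  ((exists v. ~T(v)) | (forall y. ~C(y))) & (exists x. forall u. (C(x) & ~M(u)))
All bound variables are already distinct, so no renaming is needed.
Extract every quantifier outward, since the variables are now distinct and don't occur free across branches:
  exists v. forall y. exists x. forall u. ((~T(v) | ~C(y)) & C(x) & ~M(u))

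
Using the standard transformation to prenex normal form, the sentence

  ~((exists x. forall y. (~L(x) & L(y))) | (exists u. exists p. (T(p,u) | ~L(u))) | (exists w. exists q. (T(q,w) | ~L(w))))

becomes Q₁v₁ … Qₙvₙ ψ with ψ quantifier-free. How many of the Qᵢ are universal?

Drive negations inward (¬∀x A ≡ ∃x ¬A, ¬∃x A ≡ ∀x ¬A, De Morgan for ∧/∨):
  (forall x. exists y. (L(x) | ~L(y))) & (forall u. forall p. (~T(p,u) & L(u))) & (forall w. forall q. (~T(q,w) & L(w)))
All bound variables are already distinct, so no renaming is needed.
Extract every quantifier outward, since the variables are now distinct and don't occur free across branches:
  forall x. exists y. forall u. forall p. forall w. forall q. ((L(x) | ~L(y)) & ~T(p,u) & L(u) & ~T(q,w) & L(w))
The prefix is forall x exists y forall u forall p forall w forall q: 5 universal, 1 existential.

5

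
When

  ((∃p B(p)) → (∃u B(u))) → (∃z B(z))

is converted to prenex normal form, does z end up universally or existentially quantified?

First replace A → B with ¬A ∨ B.
  ¬(¬(∃p B(p)) ∨ (∃u B(u))) ∨ (∃z B(z))
Push ¬ through the quantifiers and connectives to reach negation normal form:
  (∃p B(p)) ∧ (∀u ¬B(u)) ∨ (∃z B(z))
All bound variables are already distinct, so no renaming is needed.
Finally move all quantifiers to the prefix:
  ∃p ∀u ∃z (B(p) ∧ ¬B(u) ∨ B(z))
The quantifier ∃z sits under an even number of negations (counting the antecedent side of each →), so it remains existential.

existential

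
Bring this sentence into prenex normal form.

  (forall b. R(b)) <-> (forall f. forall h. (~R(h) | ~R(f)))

exists b. forall f. forall h. exists x1. exists z. forall v1. ((~R(b) | ~R(h) | ~R(f)) & (R(z) & R(x1) | R(v1)))

First replace A → B with ¬A ∨ B; A ↔ B as (¬A ∨ B) ∧ (¬B ∨ A).
  (~(forall b. R(b)) | (forall f. forall h. (~R(h) | ~R(f)))) & (~(forall f. forall h. (~R(h) | ~R(f))) | (forall b. R(b)))
Push ¬ through the quantifiers and connectives to reach negation normal form:
  ((exists b. ~R(b)) | (forall f. forall h. (~R(h) | ~R(f)))) & ((exists f. exists h. (R(h) & R(f))) | (forall b. R(b)))
Rename bound variables to avoid capture: f↦x1, h↦z, b↦v1.
  ((exists b. ~R(b)) | (forall f. forall h. (~R(h) | ~R(f)))) & ((exists x1. exists z. (R(z) & R(x1))) | (forall v1. R(v1)))
Pull the quantifiers to the front (each side's bound variable is not free in the other side):
  exists b. forall f. forall h. exists x1. exists z. forall v1. ((~R(b) | ~R(h) | ~R(f)) & (R(z) & R(x1) | R(v1)))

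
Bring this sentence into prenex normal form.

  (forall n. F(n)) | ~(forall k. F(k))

Drive negations inward (¬∀x A ≡ ∃x ¬A, ¬∃x A ≡ ∀x ¬A, De Morgan for ∧/∨):
  (forall n. F(n)) | (exists k. ~F(k))
Pull the quantifiers to the front (each side's bound variable is not free in the other side):
  forall n. exists k. (F(n) | ~F(k))

forall n. exists k. (F(n) | ~F(k))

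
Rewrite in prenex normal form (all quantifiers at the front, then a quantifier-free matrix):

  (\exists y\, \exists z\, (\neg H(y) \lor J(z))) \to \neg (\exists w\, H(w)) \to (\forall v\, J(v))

Eliminate → and ↔ using ¬ and ∨.
  \neg (\exists y\, \exists z\, (\neg H(y) \lor J(z))) \lor \neg \neg (\exists w\, H(w)) \lor (\forall v\, J(v))
Push ¬ through the quantifiers and connectives to reach negation normal form:
  (\forall y\, \forall z\, (H(y) \land \neg J(z))) \lor (\exists w\, H(w)) \lor (\forall v\, J(v))
All bound variables are already distinct, so no renaming is needed.
Pull the quantifiers to the front (each side's bound variable is not free in the other side):
  \forall y\, \forall z\, \exists w\, \forall v\, (H(y) \land \neg J(z) \lor H(w) \lor J(v))

\forall y\, \forall z\, \exists w\, \forall v\, (H(y) \land \neg J(z) \lor H(w) \lor J(v))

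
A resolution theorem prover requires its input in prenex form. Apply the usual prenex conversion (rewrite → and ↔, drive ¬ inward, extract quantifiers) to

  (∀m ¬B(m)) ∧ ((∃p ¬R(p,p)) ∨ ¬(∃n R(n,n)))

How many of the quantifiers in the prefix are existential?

Move each ¬ inward, flipping quantifiers it crosses:
  (∀m ¬B(m)) ∧ ((∃p ¬R(p,p)) ∨ (∀n ¬R(n,n)))
All bound variables are already distinct, so no renaming is needed.
Finally move all quantifiers to the prefix:
  ∀m ∃p ∀n (¬B(m) ∧ (¬R(p,p) ∨ ¬R(n,n)))
The prefix is ∀m ∃p ∀n: 2 universal, 1 existential.

1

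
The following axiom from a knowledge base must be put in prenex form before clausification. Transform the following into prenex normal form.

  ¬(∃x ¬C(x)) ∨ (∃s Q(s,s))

∀x ∃s (C(x) ∨ Q(s,s))

Push ¬ through the quantifiers and connectives to reach negation normal form:
  (∀x C(x)) ∨ (∃s Q(s,s))
All bound variables are already distinct, so no renaming is needed.
Finally move all quantifiers to the prefix:
  ∀x ∃s (C(x) ∨ Q(s,s))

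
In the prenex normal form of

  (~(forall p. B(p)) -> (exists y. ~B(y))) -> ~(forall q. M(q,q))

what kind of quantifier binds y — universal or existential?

Rewrite implications/biconditionals: A → B as ¬A ∨ B.
  ~(~~(forall p. B(p)) | (exists y. ~B(y))) | ~(forall q. M(q,q))
Drive negations inward (¬∀x A ≡ ∃x ¬A, ¬∃x A ≡ ∀x ¬A, De Morgan for ∧/∨):
  (exists p. ~B(p)) & (forall y. B(y)) | (exists q. ~M(q,q))
Pull the quantifiers to the front (each side's bound variable is not free in the other side):
  exists p. forall y. exists q. (~B(p) & B(y) | ~M(q,q))
The quantifier exists y sits under an odd number of negations (counting the antecedent side of each →), so it flips to forall y.

universal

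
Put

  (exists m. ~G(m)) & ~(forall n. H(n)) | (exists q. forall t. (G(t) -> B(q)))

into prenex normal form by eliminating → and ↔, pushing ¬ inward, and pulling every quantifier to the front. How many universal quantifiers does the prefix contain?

1

Eliminate → and ↔ using ¬ and ∨.
  (exists m. ~G(m)) & ~(forall n. H(n)) | (exists q. forall t. (~G(t) | B(q)))
Move each ¬ inward, flipping quantifiers it crosses:
  (exists m. ~G(m)) & (exists n. ~H(n)) | (exists q. forall t. (~G(t) | B(q)))
Finally move all quantifiers to the prefix:
  exists m. exists n. exists q. forall t. (~G(m) & ~H(n) | ~G(t) | B(q))
The prefix is exists m exists n exists q forall t: 1 universal, 3 existential.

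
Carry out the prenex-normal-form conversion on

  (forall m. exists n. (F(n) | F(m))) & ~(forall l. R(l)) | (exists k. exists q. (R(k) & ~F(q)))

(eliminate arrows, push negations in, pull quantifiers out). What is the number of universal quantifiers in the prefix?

Push ¬ through the quantifiers and connectives to reach negation normal form:
  (forall m. exists n. (F(n) | F(m))) & (exists l. ~R(l)) | (exists k. exists q. (R(k) & ~F(q)))
Finally move all quantifiers to the prefix:
  forall m. exists n. exists l. exists k. exists q. ((F(n) | F(m)) & ~R(l) | R(k) & ~F(q))
The prefix is forall m exists n exists l exists k exists q: 1 universal, 4 existential.

1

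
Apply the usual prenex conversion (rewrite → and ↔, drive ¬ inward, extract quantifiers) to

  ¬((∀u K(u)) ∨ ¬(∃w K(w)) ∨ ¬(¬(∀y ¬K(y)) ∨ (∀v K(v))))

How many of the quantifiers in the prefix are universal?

Drive negations inward (¬∀x A ≡ ∃x ¬A, ¬∃x A ≡ ∀x ¬A, De Morgan for ∧/∨):
  (∃u ¬K(u)) ∧ (∃w K(w)) ∧ ((∃y K(y)) ∨ (∀v K(v)))
Extract every quantifier outward, since the variables are now distinct and don't occur free across branches:
  ∃u ∃w ∃y ∀v (¬K(u) ∧ K(w) ∧ (K(y) ∨ K(v)))
The prefix is ∃u ∃w ∃y ∀v: 1 universal, 3 existential.

1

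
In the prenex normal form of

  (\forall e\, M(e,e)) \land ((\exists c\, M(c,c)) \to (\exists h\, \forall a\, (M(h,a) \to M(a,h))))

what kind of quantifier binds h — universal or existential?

First replace A → B with ¬A ∨ B.
  (\forall e\, M(e,e)) \land (\neg (\exists c\, M(c,c)) \lor (\exists h\, \forall a\, (\neg M(h,a) \lor M(a,h))))
Move each ¬ inward, flipping quantifiers it crosses:
  (\forall e\, M(e,e)) \land ((\forall c\, \neg M(c,c)) \lor (\exists h\, \forall a\, (\neg M(h,a) \lor M(a,h))))
All bound variables are already distinct, so no renaming is needed.
Finally move all quantifiers to the prefix:
  \forall e\, \forall c\, \exists h\, \forall a\, (M(e,e) \land (\neg M(c,c) \lor \neg M(h,a) \lor M(a,h)))
The quantifier \exists h sits under an even number of negations (counting the antecedent side of each →), so it remains existential.

existential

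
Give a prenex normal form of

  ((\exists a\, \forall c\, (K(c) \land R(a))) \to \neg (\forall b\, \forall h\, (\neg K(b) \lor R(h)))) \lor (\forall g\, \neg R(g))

\forall a\, \exists c\, \exists b\, \exists h\, \forall g\, (\neg K(c) \lor \neg R(a) \lor K(b) \land \neg R(h) \lor \neg R(g))

First replace A → B with ¬A ∨ B.
  \neg (\exists a\, \forall c\, (K(c) \land R(a))) \lor \neg (\forall b\, \forall h\, (\neg K(b) \lor R(h))) \lor (\forall g\, \neg R(g))
Drive negations inward (¬∀x A ≡ ∃x ¬A, ¬∃x A ≡ ∀x ¬A, De Morgan for ∧/∨):
  (\forall a\, \exists c\, (\neg K(c) \lor \neg R(a))) \lor (\exists b\, \exists h\, (K(b) \land \neg R(h))) \lor (\forall g\, \neg R(g))
All bound variables are already distinct, so no renaming is needed.
Pull the quantifiers to the front (each side's bound variable is not free in the other side):
  \forall a\, \exists c\, \exists b\, \exists h\, \forall g\, (\neg K(c) \lor \neg R(a) \lor K(b) \land \neg R(h) \lor \neg R(g))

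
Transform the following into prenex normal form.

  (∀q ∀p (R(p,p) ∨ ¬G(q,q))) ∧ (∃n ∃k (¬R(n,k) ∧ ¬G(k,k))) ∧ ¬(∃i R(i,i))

∀q ∀p ∃n ∃k ∀i ((R(p,p) ∨ ¬G(q,q)) ∧ ¬R(n,k) ∧ ¬G(k,k) ∧ ¬R(i,i))

Move each ¬ inward, flipping quantifiers it crosses:
  (∀q ∀p (R(p,p) ∨ ¬G(q,q))) ∧ (∃n ∃k (¬R(n,k) ∧ ¬G(k,k))) ∧ (∀i ¬R(i,i))
All bound variables are already distinct, so no renaming is needed.
Finally move all quantifiers to the prefix:
  ∀q ∀p ∃n ∃k ∀i ((R(p,p) ∨ ¬G(q,q)) ∧ ¬R(n,k) ∧ ¬G(k,k) ∧ ¬R(i,i))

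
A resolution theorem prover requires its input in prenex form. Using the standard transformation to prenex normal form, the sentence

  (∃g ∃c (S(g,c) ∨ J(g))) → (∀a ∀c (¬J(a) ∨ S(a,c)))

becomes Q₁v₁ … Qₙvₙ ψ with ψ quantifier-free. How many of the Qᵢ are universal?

Eliminate → and ↔ using ¬ and ∨.
  ¬(∃g ∃c (S(g,c) ∨ J(g))) ∨ (∀a ∀c (¬J(a) ∨ S(a,c)))
Push ¬ through the quantifiers and connectives to reach negation normal form:
  (∀g ∀c (¬S(g,c) ∧ ¬J(g))) ∨ (∀a ∀c (¬J(a) ∨ S(a,c)))
Rename bound variables to avoid capture: c↦y.
  (∀g ∀c (¬S(g,c) ∧ ¬J(g))) ∨ (∀a ∀y (¬J(a) ∨ S(a,y)))
Pull the quantifiers to the front (each side's bound variable is not free in the other side):
  ∀g ∀c ∀a ∀y (¬S(g,c) ∧ ¬J(g) ∨ ¬J(a) ∨ S(a,y))
The prefix is ∀g ∀c ∀a ∀y: 4 universal, 0 existential.

4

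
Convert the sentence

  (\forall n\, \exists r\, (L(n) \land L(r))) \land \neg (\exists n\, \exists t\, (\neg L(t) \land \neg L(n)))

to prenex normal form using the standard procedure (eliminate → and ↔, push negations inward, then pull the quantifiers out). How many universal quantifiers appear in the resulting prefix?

Push ¬ through the quantifiers and connectives to reach negation normal form:
  (\forall n\, \exists r\, (L(n) \land L(r))) \land (\forall n\, \forall t\, (L(t) \lor L(n)))
Give each quantifier a distinct variable: n↦p.
  (\forall n\, \exists r\, (L(n) \land L(r))) \land (\forall p\, \forall t\, (L(t) \lor L(p)))
Finally move all quantifiers to the prefix:
  \forall n\, \exists r\, \forall p\, \forall t\, (L(n) \land L(r) \land (L(t) \lor L(p)))
The prefix is \forall n \exists r \forall p \forall t: 3 universal, 1 existential.

3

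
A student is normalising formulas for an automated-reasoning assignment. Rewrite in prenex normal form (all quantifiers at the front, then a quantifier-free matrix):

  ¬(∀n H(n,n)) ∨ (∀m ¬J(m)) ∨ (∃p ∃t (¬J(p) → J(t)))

∃n ∀m ∃p ∃t (¬H(n,n) ∨ ¬J(m) ∨ J(p) ∨ J(t))

First replace A → B with ¬A ∨ B.
  ¬(∀n H(n,n)) ∨ (∀m ¬J(m)) ∨ (∃p ∃t (¬¬J(p) ∨ J(t)))
Drive negations inward (¬∀x A ≡ ∃x ¬A, ¬∃x A ≡ ∀x ¬A, De Morgan for ∧/∨):
  (∃n ¬H(n,n)) ∨ (∀m ¬J(m)) ∨ (∃p ∃t (J(p) ∨ J(t)))
All bound variables are already distinct, so no renaming is needed.
Pull the quantifiers to the front (each side's bound variable is not free in the other side):
  ∃n ∀m ∃p ∃t (¬H(n,n) ∨ ¬J(m) ∨ J(p) ∨ J(t))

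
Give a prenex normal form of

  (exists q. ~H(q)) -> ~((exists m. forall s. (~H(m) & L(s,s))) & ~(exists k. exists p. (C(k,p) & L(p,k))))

Eliminate → and ↔ using ¬ and ∨.
  ~(exists q. ~H(q)) | ~((exists m. forall s. (~H(m) & L(s,s))) & ~(exists k. exists p. (C(k,p) & L(p,k))))
Drive negations inward (¬∀x A ≡ ∃x ¬A, ¬∃x A ≡ ∀x ¬A, De Morgan for ∧/∨):
  (forall q. H(q)) | (forall m. exists s. (H(m) | ~L(s,s))) | (exists k. exists p. (C(k,p) & L(p,k)))
All bound variables are already distinct, so no renaming is needed.
Finally move all quantifiers to the prefix:
  forall q. forall m. exists s. exists k. exists p. (H(q) | H(m) | ~L(s,s) | C(k,p) & L(p,k))

forall q. forall m. exists s. exists k. exists p. (H(q) | H(m) | ~L(s,s) | C(k,p) & L(p,k))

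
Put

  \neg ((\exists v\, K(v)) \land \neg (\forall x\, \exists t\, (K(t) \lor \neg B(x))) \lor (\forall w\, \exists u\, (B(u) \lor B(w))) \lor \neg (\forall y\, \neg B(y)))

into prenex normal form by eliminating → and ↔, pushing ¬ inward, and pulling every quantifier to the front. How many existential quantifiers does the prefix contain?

2

Move each ¬ inward, flipping quantifiers it crosses:
  ((\forall v\, \neg K(v)) \lor (\forall x\, \exists t\, (K(t) \lor \neg B(x)))) \land (\exists w\, \forall u\, (\neg B(u) \land \neg B(w))) \land (\forall y\, \neg B(y))
All bound variables are already distinct, so no renaming is needed.
Pull the quantifiers to the front (each side's bound variable is not free in the other side):
  \forall v\, \forall x\, \exists t\, \exists w\, \forall u\, \forall y\, ((\neg K(v) \lor K(t) \lor \neg B(x)) \land \neg B(u) \land \neg B(w) \land \neg B(y))
The prefix is \forall v \forall x \exists t \exists w \forall u \forall y: 4 universal, 2 existential.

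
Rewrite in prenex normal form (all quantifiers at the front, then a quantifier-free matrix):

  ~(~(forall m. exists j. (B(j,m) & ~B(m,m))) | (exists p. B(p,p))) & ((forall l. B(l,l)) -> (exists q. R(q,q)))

Rewrite implications/biconditionals: A → B as ¬A ∨ B.
  ~(~(forall m. exists j. (B(j,m) & ~B(m,m))) | (exists p. B(p,p))) & (~(forall l. B(l,l)) | (exists q. R(q,q)))
Move each ¬ inward, flipping quantifiers it crosses:
  (forall m. exists j. (B(j,m) & ~B(m,m))) & (forall p. ~B(p,p)) & ((exists l. ~B(l,l)) | (exists q. R(q,q)))
All bound variables are already distinct, so no renaming is needed.
Pull the quantifiers to the front (each side's bound variable is not free in the other side):
  forall m. exists j. forall p. exists l. exists q. (B(j,m) & ~B(m,m) & ~B(p,p) & (~B(l,l) | R(q,q)))

forall m. exists j. forall p. exists l. exists q. (B(j,m) & ~B(m,m) & ~B(p,p) & (~B(l,l) | R(q,q)))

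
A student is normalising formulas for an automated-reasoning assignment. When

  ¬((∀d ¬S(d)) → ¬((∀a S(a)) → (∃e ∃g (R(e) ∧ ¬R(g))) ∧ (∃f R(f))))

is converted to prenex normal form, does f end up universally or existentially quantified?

First replace A → B with ¬A ∨ B.
  ¬(¬(∀d ¬S(d)) ∨ ¬(¬(∀a S(a)) ∨ (∃e ∃g (R(e) ∧ ¬R(g))) ∧ (∃f R(f))))
Push ¬ through the quantifiers and connectives to reach negation normal form:
  (∀d ¬S(d)) ∧ ((∃a ¬S(a)) ∨ (∃e ∃g (R(e) ∧ ¬R(g))) ∧ (∃f R(f)))
All bound variables are already distinct, so no renaming is needed.
Extract every quantifier outward, since the variables are now distinct and don't occur free across branches:
  ∀d ∃a ∃e ∃g ∃f (¬S(d) ∧ (¬S(a) ∨ R(e) ∧ ¬R(g) ∧ R(f)))
The quantifier ∃f sits under an even number of negations (counting the antecedent side of each →), so it remains existential.

existential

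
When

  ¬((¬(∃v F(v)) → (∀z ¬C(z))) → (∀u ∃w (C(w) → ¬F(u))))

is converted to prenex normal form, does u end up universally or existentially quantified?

existential

Rewrite implications/biconditionals: A → B as ¬A ∨ B.
  ¬(¬(¬¬(∃v F(v)) ∨ (∀z ¬C(z))) ∨ (∀u ∃w (¬C(w) ∨ ¬F(u))))
Push ¬ through the quantifiers and connectives to reach negation normal form:
  ((∃v F(v)) ∨ (∀z ¬C(z))) ∧ (∃u ∀w (C(w) ∧ F(u)))
All bound variables are already distinct, so no renaming is needed.
Finally move all quantifiers to the prefix:
  ∃v ∀z ∃u ∀w ((F(v) ∨ ¬C(z)) ∧ C(w) ∧ F(u))
The quantifier ∀u sits under an odd number of negations (counting the antecedent side of each →), so it flips to ∃u.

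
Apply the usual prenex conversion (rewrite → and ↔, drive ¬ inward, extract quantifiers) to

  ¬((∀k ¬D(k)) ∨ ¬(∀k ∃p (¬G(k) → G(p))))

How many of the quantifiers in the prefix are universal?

First replace A → B with ¬A ∨ B.
  ¬((∀k ¬D(k)) ∨ ¬(∀k ∃p (¬¬G(k) ∨ G(p))))
Push ¬ through the quantifiers and connectives to reach negation normal form:
  (∃k D(k)) ∧ (∀k ∃p (G(k) ∨ G(p)))
Standardize variables apart so no two quantifiers bind the same name: k↦z.
  (∃k D(k)) ∧ (∀z ∃p (G(z) ∨ G(p)))
Finally move all quantifiers to the prefix:
  ∃k ∀z ∃p (D(k) ∧ (G(z) ∨ G(p)))
The prefix is ∃k ∀z ∃p: 1 universal, 2 existential.

1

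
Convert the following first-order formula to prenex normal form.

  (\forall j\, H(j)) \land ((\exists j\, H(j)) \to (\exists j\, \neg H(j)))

First replace A → B with ¬A ∨ B.
  (\forall j\, H(j)) \land (\neg (\exists j\, H(j)) \lor (\exists j\, \neg H(j)))
Push ¬ through the quantifiers and connectives to reach negation normal form:
  (\forall j\, H(j)) \land ((\forall j\, \neg H(j)) \lor (\exists j\, \neg H(j)))
Standardize variables apart so no two quantifiers bind the same name: j↦b, j↦s.
  (\forall j\, H(j)) \land ((\forall b\, \neg H(b)) \lor (\exists s\, \neg H(s)))
Extract every quantifier outward, since the variables are now distinct and don't occur free across branches:
  \forall j\, \forall b\, \exists s\, (H(j) \land (\neg H(b) \lor \neg H(s)))

\forall j\, \forall b\, \exists s\, (H(j) \land (\neg H(b) \lor \neg H(s)))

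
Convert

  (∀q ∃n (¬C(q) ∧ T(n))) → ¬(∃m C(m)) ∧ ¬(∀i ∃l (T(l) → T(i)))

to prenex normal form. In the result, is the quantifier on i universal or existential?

Rewrite implications/biconditionals: A → B as ¬A ∨ B.
  ¬(∀q ∃n (¬C(q) ∧ T(n))) ∨ ¬(∃m C(m)) ∧ ¬(∀i ∃l (¬T(l) ∨ T(i)))
Move each ¬ inward, flipping quantifiers it crosses:
  (∃q ∀n (C(q) ∨ ¬T(n))) ∨ (∀m ¬C(m)) ∧ (∃i ∀l (T(l) ∧ ¬T(i)))
All bound variables are already distinct, so no renaming is needed.
Finally move all quantifiers to the prefix:
  ∃q ∀n ∀m ∃i ∀l (C(q) ∨ ¬T(n) ∨ ¬C(m) ∧ T(l) ∧ ¬T(i))
The quantifier ∀i sits under an odd number of negations (counting the antecedent side of each →), so it flips to ∃i.

existential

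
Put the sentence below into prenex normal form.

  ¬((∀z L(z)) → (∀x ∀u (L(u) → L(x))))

∀z ∃x ∃u (L(z) ∧ L(u) ∧ ¬L(x))

First replace A → B with ¬A ∨ B.
  ¬(¬(∀z L(z)) ∨ (∀x ∀u (¬L(u) ∨ L(x))))
Push ¬ through the quantifiers and connectives to reach negation normal form:
  (∀z L(z)) ∧ (∃x ∃u (L(u) ∧ ¬L(x)))
Finally move all quantifiers to the prefix:
  ∀z ∃x ∃u (L(z) ∧ L(u) ∧ ¬L(x))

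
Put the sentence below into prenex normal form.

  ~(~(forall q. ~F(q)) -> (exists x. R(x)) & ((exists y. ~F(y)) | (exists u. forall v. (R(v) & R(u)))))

Rewrite implications/biconditionals: A → B as ¬A ∨ B.
  ~(~~(forall q. ~F(q)) | (exists x. R(x)) & ((exists y. ~F(y)) | (exists u. forall v. (R(v) & R(u)))))
Push ¬ through the quantifiers and connectives to reach negation normal form:
  (exists q. F(q)) & ((forall x. ~R(x)) | (forall y. F(y)) & (forall u. exists v. (~R(v) | ~R(u))))
Finally move all quantifiers to the prefix:
  exists q. forall x. forall y. forall u. exists v. (F(q) & (~R(x) | F(y) & (~R(v) | ~R(u))))

exists q. forall x. forall y. forall u. exists v. (F(q) & (~R(x) | F(y) & (~R(v) | ~R(u))))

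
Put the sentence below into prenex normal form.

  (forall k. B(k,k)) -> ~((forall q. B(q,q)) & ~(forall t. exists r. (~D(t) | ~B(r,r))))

First replace A → B with ¬A ∨ B.
  ~(forall k. B(k,k)) | ~((forall q. B(q,q)) & ~(forall t. exists r. (~D(t) | ~B(r,r))))
Move each ¬ inward, flipping quantifiers it crosses:
  (exists k. ~B(k,k)) | (exists q. ~B(q,q)) | (forall t. exists r. (~D(t) | ~B(r,r)))
All bound variables are already distinct, so no renaming is needed.
Extract every quantifier outward, since the variables are now distinct and don't occur free across branches:
  exists k. exists q. forall t. exists r. (~B(k,k) | ~B(q,q) | ~D(t) | ~B(r,r))

exists k. exists q. forall t. exists r. (~B(k,k) | ~B(q,q) | ~D(t) | ~B(r,r))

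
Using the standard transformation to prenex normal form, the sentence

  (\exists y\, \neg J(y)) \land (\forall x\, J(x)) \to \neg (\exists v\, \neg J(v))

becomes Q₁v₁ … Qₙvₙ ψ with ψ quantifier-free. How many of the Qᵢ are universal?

2

Eliminate → and ↔ using ¬ and ∨.
  \neg ((\exists y\, \neg J(y)) \land (\forall x\, J(x))) \lor \neg (\exists v\, \neg J(v))
Move each ¬ inward, flipping quantifiers it crosses:
  (\forall y\, J(y)) \lor (\exists x\, \neg J(x)) \lor (\forall v\, J(v))
All bound variables are already distinct, so no renaming is needed.
Finally move all quantifiers to the prefix:
  \forall y\, \exists x\, \forall v\, (J(y) \lor \neg J(x) \lor J(v))
The prefix is \forall y \exists x \forall v: 2 universal, 1 existential.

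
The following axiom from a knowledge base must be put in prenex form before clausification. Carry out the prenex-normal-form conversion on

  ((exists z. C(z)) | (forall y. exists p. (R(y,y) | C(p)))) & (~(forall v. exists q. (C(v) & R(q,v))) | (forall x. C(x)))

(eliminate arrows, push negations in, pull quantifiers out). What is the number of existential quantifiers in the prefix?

3

Push ¬ through the quantifiers and connectives to reach negation normal form:
  ((exists z. C(z)) | (forall y. exists p. (R(y,y) | C(p)))) & ((exists v. forall q. (~C(v) | ~R(q,v))) | (forall x. C(x)))
All bound variables are already distinct, so no renaming is needed.
Extract every quantifier outward, since the variables are now distinct and don't occur free across branches:
  exists z. forall y. exists p. exists v. forall q. forall x. ((C(z) | R(y,y) | C(p)) & (~C(v) | ~R(q,v) | C(x)))
The prefix is exists z forall y exists p exists v forall q forall x: 3 universal, 3 existential.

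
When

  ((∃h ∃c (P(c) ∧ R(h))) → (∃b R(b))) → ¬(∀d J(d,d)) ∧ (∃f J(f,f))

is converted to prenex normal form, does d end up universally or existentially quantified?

existential

Rewrite implications/biconditionals: A → B as ¬A ∨ B.
  ¬(¬(∃h ∃c (P(c) ∧ R(h))) ∨ (∃b R(b))) ∨ ¬(∀d J(d,d)) ∧ (∃f J(f,f))
Push ¬ through the quantifiers and connectives to reach negation normal form:
  (∃h ∃c (P(c) ∧ R(h))) ∧ (∀b ¬R(b)) ∨ (∃d ¬J(d,d)) ∧ (∃f J(f,f))
All bound variables are already distinct, so no renaming is needed.
Pull the quantifiers to the front (each side's bound variable is not free in the other side):
  ∃h ∃c ∀b ∃d ∃f (P(c) ∧ R(h) ∧ ¬R(b) ∨ ¬J(d,d) ∧ J(f,f))
The quantifier ∀d sits under an odd number of negations (counting the antecedent side of each →), so it flips to ∃d.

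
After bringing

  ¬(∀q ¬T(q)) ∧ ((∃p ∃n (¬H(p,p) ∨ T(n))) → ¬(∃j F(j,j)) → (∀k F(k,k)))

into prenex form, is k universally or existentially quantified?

universal

Rewrite implications/biconditionals: A → B as ¬A ∨ B.
  ¬(∀q ¬T(q)) ∧ (¬(∃p ∃n (¬H(p,p) ∨ T(n))) ∨ ¬¬(∃j F(j,j)) ∨ (∀k F(k,k)))
Move each ¬ inward, flipping quantifiers it crosses:
  (∃q T(q)) ∧ ((∀p ∀n (H(p,p) ∧ ¬T(n))) ∨ (∃j F(j,j)) ∨ (∀k F(k,k)))
Pull the quantifiers to the front (each side's bound variable is not free in the other side):
  ∃q ∀p ∀n ∃j ∀k (T(q) ∧ (H(p,p) ∧ ¬T(n) ∨ F(j,j) ∨ F(k,k)))
The quantifier ∀k sits under an even number of negations (counting the antecedent side of each →), so it remains universal.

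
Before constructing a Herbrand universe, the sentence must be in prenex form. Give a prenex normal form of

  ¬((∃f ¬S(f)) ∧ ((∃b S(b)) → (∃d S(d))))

∀f ∃b ∀d (S(f) ∨ S(b) ∧ ¬S(d))

Eliminate → and ↔ using ¬ and ∨.
  ¬((∃f ¬S(f)) ∧ (¬(∃b S(b)) ∨ (∃d S(d))))
Move each ¬ inward, flipping quantifiers it crosses:
  (∀f S(f)) ∨ (∃b S(b)) ∧ (∀d ¬S(d))
All bound variables are already distinct, so no renaming is needed.
Pull the quantifiers to the front (each side's bound variable is not free in the other side):
  ∀f ∃b ∀d (S(f) ∨ S(b) ∧ ¬S(d))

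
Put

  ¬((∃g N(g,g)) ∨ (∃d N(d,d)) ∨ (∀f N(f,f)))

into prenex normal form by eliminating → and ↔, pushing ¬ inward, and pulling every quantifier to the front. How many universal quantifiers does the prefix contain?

2

Move each ¬ inward, flipping quantifiers it crosses:
  (∀g ¬N(g,g)) ∧ (∀d ¬N(d,d)) ∧ (∃f ¬N(f,f))
Extract every quantifier outward, since the variables are now distinct and don't occur free across branches:
  ∀g ∀d ∃f (¬N(g,g) ∧ ¬N(d,d) ∧ ¬N(f,f))
The prefix is ∀g ∀d ∃f: 2 universal, 1 existential.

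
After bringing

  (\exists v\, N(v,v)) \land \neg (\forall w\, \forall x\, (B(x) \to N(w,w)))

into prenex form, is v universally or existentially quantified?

Rewrite implications/biconditionals: A → B as ¬A ∨ B.
  (\exists v\, N(v,v)) \land \neg (\forall w\, \forall x\, (\neg B(x) \lor N(w,w)))
Push ¬ through the quantifiers and connectives to reach negation normal form:
  (\exists v\, N(v,v)) \land (\exists w\, \exists x\, (B(x) \land \neg N(w,w)))
Finally move all quantifiers to the prefix:
  \exists v\, \exists w\, \exists x\, (N(v,v) \land B(x) \land \neg N(w,w))
The quantifier \exists v sits under an even number of negations (counting the antecedent side of each →), so it remains existential.

existential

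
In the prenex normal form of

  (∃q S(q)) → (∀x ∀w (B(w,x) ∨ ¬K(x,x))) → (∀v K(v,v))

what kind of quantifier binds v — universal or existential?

universal

First replace A → B with ¬A ∨ B.
  ¬(∃q S(q)) ∨ ¬(∀x ∀w (B(w,x) ∨ ¬K(x,x))) ∨ (∀v K(v,v))
Drive negations inward (¬∀x A ≡ ∃x ¬A, ¬∃x A ≡ ∀x ¬A, De Morgan for ∧/∨):
  (∀q ¬S(q)) ∨ (∃x ∃w (¬B(w,x) ∧ K(x,x))) ∨ (∀v K(v,v))
Finally move all quantifiers to the prefix:
  ∀q ∃x ∃w ∀v (¬S(q) ∨ ¬B(w,x) ∧ K(x,x) ∨ K(v,v))
The quantifier ∀v sits under an even number of negations (counting the antecedent side of each →), so it remains universal.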